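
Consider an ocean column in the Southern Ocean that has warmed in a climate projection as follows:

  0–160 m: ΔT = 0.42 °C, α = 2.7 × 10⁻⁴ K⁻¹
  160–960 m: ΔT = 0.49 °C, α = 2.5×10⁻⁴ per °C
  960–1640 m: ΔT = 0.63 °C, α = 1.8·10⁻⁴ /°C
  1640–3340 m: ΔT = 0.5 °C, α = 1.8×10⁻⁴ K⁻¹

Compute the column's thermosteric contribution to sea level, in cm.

Δh ≈ 34.6 cm

Layer 1: 160 × 0.42 × 2.7×10⁻⁴ = 0.018144 m
0.49 × 2.5×10⁻⁴ × 800 = 0.09800 m
960–1640 m: 1.8×10⁻⁴ × 680 × 0.63 = 0.077112 m
1.8×10⁻⁴ × 0.5 × 1700 = 0.15300 m
Δh = 0.018144 + 0.09800 + 0.077112 + 0.15300 = 0.346256 m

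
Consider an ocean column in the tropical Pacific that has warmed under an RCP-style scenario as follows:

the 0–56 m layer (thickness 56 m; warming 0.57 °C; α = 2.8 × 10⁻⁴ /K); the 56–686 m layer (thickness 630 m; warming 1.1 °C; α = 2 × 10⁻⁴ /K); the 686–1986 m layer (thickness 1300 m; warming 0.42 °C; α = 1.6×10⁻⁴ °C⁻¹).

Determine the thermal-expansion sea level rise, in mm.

2.8×10⁻⁴ × 56 × 0.57 = 0.0089376 m
Layer 2: 1.1 × 630 × 2×10⁻⁴ = 0.13860 m
1300 × 1.6×10⁻⁴ × 0.42 = 0.08736 m
Δh = 0.0089376 + 0.13860 + 0.08736 = 0.2348976 m ≈ 235 mm

235 mm of thermosteric rise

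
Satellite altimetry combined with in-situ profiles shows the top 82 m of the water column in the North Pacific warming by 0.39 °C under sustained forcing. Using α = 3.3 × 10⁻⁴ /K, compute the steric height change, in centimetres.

about 1.06 cm

Δh = αΔT·H = 3.3×10⁻⁴ × 0.39 × 82 = 0.0105534 m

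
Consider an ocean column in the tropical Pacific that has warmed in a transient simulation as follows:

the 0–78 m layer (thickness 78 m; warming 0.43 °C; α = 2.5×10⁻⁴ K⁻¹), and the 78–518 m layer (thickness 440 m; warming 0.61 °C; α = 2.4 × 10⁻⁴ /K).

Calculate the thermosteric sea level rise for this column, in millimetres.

72.8 mm

Layer 1: 2.5×10⁻⁴ × 78 × 0.43 = 0.008385 m
78–518 m: 440 × 0.61 × 2.4×10⁻⁴ = 0.064416 m
Δh = 0.008385 + 0.064416 = 0.072801 m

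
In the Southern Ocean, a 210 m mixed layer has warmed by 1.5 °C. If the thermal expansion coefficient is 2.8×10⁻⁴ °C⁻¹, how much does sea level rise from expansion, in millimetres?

about 88.2 mm

Δh = αΔT·H = 2.8×10⁻⁴ × 1.5 × 210 = 0.08820 m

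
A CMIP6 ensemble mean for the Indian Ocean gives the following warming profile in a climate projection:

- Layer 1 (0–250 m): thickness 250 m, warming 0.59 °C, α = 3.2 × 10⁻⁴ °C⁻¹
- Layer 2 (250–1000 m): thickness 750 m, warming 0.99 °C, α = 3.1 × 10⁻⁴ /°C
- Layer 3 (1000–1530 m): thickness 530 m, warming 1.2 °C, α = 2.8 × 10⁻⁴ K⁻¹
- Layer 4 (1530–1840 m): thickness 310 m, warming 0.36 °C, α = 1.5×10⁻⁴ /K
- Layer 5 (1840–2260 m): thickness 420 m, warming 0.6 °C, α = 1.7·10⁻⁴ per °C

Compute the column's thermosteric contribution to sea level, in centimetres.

Layer 1: 0.59 × 3.2×10⁻⁴ × 250 = 0.04720 m
Layer 2: 0.99 × 750 × 3.1×10⁻⁴ = 0.230175 m
530 × 1.2 × 2.8×10⁻⁴ = 0.17808 m
Layer 4: 310 × 1.5×10⁻⁴ × 0.36 = 0.01674 m
1840–2260 m: 1.7×10⁻⁴ × 0.6 × 420 = 0.04284 m
Δh = 0.04720 + 0.230175 + 0.17808 + 0.01674 + 0.04284 = 0.515035 m ≈ 52 cm

52 cm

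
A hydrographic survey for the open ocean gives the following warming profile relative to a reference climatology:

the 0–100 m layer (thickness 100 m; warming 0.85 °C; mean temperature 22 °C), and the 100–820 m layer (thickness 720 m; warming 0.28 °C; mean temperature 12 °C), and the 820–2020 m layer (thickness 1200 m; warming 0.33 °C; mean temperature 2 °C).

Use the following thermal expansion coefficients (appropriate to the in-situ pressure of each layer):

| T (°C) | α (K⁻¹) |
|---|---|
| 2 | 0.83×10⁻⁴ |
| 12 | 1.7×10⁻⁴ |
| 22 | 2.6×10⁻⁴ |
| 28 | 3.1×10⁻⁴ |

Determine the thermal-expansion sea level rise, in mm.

Δh ≈ 89.2 mm

Layer 1 at 22 °C → α = 2.6×10⁻⁴ K⁻¹
Layer 2 at 12 °C → α = 1.7×10⁻⁴ K⁻¹
Layer 3 at 2 °C → α = 0.83×10⁻⁴ K⁻¹
100 × 2.6×10⁻⁴ × 0.85 = 0.02210 m
Layer 2: 720 × 1.7×10⁻⁴ × 0.28 = 0.034272 m
820–2020 m: 0.83×10⁻⁴ × 0.33 × 1200 = 0.032868 m
Δh = 0.02210 + 0.034272 + 0.032868 = 0.08924 m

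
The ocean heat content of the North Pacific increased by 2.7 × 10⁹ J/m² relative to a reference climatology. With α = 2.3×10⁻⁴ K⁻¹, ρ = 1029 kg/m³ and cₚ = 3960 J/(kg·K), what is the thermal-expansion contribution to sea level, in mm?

Δh = αQ/(ρcₚ) = 2.3×10⁻⁴ × 2.7×10⁹ / (1029 × 3960) ≈ 0.15240 m

Δh ≈ 150 mm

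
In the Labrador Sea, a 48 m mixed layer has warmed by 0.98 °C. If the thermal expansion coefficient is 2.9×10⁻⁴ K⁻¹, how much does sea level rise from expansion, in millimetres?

Δh = αΔT·H = 2.9×10⁻⁴ × 0.98 × 48 = 0.0136416 m

Δh ≈ 14 mm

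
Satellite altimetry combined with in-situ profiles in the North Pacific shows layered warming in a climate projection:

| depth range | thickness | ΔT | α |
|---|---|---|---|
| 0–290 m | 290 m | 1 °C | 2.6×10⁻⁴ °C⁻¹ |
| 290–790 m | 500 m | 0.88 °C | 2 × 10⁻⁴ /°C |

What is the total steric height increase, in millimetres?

Δh = 163 mm

0–290 m: 1 × 2.6×10⁻⁴ × 290 = 0.07540 m
290–790 m: 2×10⁻⁴ × 0.88 × 500 = 0.08800 m
Δh = 0.07540 + 0.08800 = 0.16340 m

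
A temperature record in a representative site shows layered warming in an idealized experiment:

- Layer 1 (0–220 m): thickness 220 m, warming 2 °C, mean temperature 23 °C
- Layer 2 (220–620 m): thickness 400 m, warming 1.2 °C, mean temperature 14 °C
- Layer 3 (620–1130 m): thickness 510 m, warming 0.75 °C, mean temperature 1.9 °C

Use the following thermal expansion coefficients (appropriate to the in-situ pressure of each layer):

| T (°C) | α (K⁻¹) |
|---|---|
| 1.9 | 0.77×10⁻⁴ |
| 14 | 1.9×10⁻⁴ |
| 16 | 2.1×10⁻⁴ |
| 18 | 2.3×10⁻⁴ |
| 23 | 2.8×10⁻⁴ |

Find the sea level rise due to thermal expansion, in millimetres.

Layer 1 at 23 °C → α = 2.8×10⁻⁴ K⁻¹
Layer 2 at 14 °C → α = 1.9×10⁻⁴ K⁻¹
Layer 3 at 1.9 °C → α = 0.77×10⁻⁴ K⁻¹
0–220 m: 220 × 2 × 2.8×10⁻⁴ = 0.12320 m
1.2 × 400 × 1.9×10⁻⁴ = 0.09120 m
0.77×10⁻⁴ × 0.75 × 510 = 0.0294525 m
Δh = 0.12320 + 0.09120 + 0.0294525 = 0.2438525 m ≈ 244 mm

Δh ≈ 244 mm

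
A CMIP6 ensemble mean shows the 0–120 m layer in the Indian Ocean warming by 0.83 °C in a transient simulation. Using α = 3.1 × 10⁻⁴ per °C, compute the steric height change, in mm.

30.9 mm of thermosteric rise

Δh = αΔT·H = 3.1×10⁻⁴ × 0.83 × 120 = 0.030876 m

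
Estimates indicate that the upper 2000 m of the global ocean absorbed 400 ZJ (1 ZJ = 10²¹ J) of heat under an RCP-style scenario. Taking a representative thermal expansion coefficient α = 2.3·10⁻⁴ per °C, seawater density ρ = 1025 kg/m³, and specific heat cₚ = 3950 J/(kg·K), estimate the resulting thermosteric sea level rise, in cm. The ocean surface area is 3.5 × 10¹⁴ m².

6.5 cm

Per unit area: Q = 400×10²¹ / (3.5×10¹⁴) ≈ 1.143×10⁹ J/m²
Δh = αQ/(ρcₚ) = 2.3×10⁻⁴ × 1.143×10⁹ / (1025 × 3950) ≈ 0.064931 m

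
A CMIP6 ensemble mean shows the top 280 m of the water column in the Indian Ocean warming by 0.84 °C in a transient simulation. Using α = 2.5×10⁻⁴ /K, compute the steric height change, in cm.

Δh = αΔT·H = 2.5×10⁻⁴ × 0.84 × 280 = 0.05880 m

5.88 cm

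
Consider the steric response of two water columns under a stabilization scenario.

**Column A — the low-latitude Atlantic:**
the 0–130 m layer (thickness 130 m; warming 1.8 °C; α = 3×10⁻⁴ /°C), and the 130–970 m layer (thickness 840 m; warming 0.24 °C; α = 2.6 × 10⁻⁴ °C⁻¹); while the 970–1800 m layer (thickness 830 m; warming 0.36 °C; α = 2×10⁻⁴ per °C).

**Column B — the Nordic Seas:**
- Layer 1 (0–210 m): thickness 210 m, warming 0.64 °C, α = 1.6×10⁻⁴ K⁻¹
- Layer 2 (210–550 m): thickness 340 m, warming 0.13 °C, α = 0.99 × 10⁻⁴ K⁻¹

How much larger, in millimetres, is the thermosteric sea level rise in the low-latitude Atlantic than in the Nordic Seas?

A 130 × 3×10⁻⁴ × 1.8 = 0.07020 m
A 840 × 0.24 × 2.6×10⁻⁴ = 0.052416 m
A 970–1800 m: 2×10⁻⁴ × 830 × 0.36 = 0.05976 m
A total: 0.182376 m
B 0–210 m: 0.64 × 210 × 1.6×10⁻⁴ = 0.021504 m
B 210–550 m: 0.99×10⁻⁴ × 0.13 × 340 = 0.0043758 m
B total: 0.0258798 m
Difference: 0.182376 − 0.0258798 = 0.1564962 m

Δh_A − Δh_B ≈ 156 mm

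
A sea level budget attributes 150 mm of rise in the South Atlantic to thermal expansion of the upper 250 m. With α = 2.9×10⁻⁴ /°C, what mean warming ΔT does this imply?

ΔT = Δh/(αH) = 0.15 / (2.9×10⁻⁴ × 250) ≈ 2.069 K

ΔT ≈ 2.07 K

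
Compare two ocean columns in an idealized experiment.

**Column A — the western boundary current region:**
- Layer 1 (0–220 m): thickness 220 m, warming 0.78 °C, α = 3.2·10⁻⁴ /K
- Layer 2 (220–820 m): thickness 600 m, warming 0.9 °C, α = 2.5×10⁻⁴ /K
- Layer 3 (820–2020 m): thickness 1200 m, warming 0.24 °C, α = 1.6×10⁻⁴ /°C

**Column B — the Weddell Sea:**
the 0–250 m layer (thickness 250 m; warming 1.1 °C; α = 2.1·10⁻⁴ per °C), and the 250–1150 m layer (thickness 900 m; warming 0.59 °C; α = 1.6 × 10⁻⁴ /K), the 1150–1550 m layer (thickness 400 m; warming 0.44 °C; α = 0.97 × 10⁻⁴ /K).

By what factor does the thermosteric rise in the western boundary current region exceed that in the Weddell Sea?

1.48

A 3.2×10⁻⁴ × 0.78 × 220 = 0.054912 m
A 2.5×10⁻⁴ × 0.9 × 600 = 0.13500 m
A 820–2020 m: 0.24 × 1200 × 1.6×10⁻⁴ = 0.04608 m
A total: 0.235992 m
B 1.1 × 250 × 2.1×10⁻⁴ = 0.05775 m
B Layer 2: 1.6×10⁻⁴ × 900 × 0.59 = 0.08496 m
B 0.97×10⁻⁴ × 400 × 0.44 = 0.017072 m
B total: 0.159782 m
Ratio: 0.235992 / 0.159782 ≈ 1.477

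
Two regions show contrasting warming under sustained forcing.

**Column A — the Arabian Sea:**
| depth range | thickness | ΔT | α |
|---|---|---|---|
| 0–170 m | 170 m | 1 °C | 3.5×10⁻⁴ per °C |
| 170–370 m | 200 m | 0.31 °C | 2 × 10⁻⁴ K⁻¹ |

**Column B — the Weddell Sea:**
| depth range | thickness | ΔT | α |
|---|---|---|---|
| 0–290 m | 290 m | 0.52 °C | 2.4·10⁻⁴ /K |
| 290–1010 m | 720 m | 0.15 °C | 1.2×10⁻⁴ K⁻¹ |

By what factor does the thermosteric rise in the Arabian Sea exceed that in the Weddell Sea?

A 0–170 m: 3.5×10⁻⁴ × 1 × 170 = 0.05950 m
A 170–370 m: 200 × 2×10⁻⁴ × 0.31 = 0.01240 m
A total: 0.07190 m
B 0–290 m: 290 × 2.4×10⁻⁴ × 0.52 = 0.036192 m
B Layer 2: 720 × 0.15 × 1.2×10⁻⁴ = 0.01296 m
B total: 0.049152 m
Ratio: 0.07190 / 0.049152 ≈ 1.463

≈ 1.46×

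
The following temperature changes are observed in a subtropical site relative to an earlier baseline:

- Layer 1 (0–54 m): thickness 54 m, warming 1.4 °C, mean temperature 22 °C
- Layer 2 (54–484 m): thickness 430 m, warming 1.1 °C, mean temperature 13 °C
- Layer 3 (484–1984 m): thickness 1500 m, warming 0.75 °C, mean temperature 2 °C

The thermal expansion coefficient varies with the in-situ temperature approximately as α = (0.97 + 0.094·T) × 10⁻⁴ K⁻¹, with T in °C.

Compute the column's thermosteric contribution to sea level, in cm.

Layer 1: α = (0.97 + 0.094×22)×10⁻⁴ = 3.038×10⁻⁴ K⁻¹
Layer 2: α = (0.97 + 0.094×13)×10⁻⁴ = 2.192×10⁻⁴ K⁻¹
Layer 3: α = (0.97 + 0.094×2)×10⁻⁴ = 1.158×10⁻⁴ K⁻¹
0–54 m: 3.038×10⁻⁴ × 54 × 1.4 = 0.02296728 m
54–484 m: 430 × 2.192×10⁻⁴ × 1.1 = 0.1036816 m
484–1984 m: 0.75 × 1500 × 1.158×10⁻⁴ = 0.130275 m
Δh = 0.02296728 + 0.1036816 + 0.130275 = 0.25692388 m

25.7 cm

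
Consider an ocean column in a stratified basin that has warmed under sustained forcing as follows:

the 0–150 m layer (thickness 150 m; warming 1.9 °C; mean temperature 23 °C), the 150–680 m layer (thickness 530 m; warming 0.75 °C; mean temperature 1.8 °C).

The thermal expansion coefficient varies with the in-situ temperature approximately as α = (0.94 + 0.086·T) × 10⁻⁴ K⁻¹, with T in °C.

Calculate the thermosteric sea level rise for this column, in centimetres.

Layer 1: α = (0.94 + 0.086×23)×10⁻⁴ = 2.918×10⁻⁴ K⁻¹
Layer 2: α = (0.94 + 0.086×1.8)×10⁻⁴ = 1.0948×10⁻⁴ K⁻¹
Layer 1: 2.918×10⁻⁴ × 1.9 × 150 = 0.083163 m
0.75 × 1.0948×10⁻⁴ × 530 = 0.0435183 m
Δh = 0.083163 + 0.0435183 = 0.1266813 m

about 12.7 cm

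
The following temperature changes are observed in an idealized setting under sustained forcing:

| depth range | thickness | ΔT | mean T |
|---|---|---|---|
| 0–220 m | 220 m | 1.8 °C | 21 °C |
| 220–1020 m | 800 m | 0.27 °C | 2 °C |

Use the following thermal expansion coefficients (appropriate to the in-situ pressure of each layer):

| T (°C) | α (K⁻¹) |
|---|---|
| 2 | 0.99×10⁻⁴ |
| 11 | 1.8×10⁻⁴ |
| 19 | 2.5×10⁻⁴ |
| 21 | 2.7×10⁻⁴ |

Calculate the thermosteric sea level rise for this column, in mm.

130 mm of thermosteric rise

Layer 1 at 21 °C → α = 2.7×10⁻⁴ K⁻¹
Layer 2 at 2 °C → α = 0.99×10⁻⁴ K⁻¹
220 × 1.8 × 2.7×10⁻⁴ = 0.10692 m
220–1020 m: 800 × 0.27 × 0.99×10⁻⁴ = 0.021384 m
Δh = 0.10692 + 0.021384 = 0.128304 m ≈ 130 mm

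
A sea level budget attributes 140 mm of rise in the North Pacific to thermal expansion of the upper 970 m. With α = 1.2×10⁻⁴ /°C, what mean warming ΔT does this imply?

about 1.20 °C

ΔT = Δh/(αH) = 0.14 / (1.2×10⁻⁴ × 970) ≈ 1.203 °C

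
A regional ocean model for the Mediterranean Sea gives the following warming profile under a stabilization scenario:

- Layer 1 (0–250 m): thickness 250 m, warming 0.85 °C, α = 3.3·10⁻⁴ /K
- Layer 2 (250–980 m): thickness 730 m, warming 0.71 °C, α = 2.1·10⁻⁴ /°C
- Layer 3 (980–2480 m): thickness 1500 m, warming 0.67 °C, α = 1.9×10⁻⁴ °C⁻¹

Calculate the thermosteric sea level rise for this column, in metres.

Layer 1: 0.85 × 250 × 3.3×10⁻⁴ = 0.070125 m
2.1×10⁻⁴ × 730 × 0.71 = 0.108843 m
1.9×10⁻⁴ × 0.67 × 1500 = 0.19095 m
Δh = 0.070125 + 0.108843 + 0.19095 = 0.369918 m

about 0.370 m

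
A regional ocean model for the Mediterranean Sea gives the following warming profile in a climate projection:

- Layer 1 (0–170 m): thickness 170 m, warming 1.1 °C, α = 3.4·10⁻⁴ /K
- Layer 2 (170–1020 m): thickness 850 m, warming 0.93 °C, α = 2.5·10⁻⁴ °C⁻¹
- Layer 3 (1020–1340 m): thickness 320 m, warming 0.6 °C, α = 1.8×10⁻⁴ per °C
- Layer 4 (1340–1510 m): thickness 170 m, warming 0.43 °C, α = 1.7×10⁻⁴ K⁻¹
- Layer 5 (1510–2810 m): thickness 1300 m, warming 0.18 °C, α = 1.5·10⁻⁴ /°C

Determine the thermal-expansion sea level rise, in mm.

Δh ≈ 343 mm

Layer 1: 1.1 × 3.4×10⁻⁴ × 170 = 0.06358 m
Layer 2: 2.5×10⁻⁴ × 850 × 0.93 = 0.197625 m
1.8×10⁻⁴ × 320 × 0.6 = 0.03456 m
1.7×10⁻⁴ × 0.43 × 170 = 0.012427 m
1510–2810 m: 1.5×10⁻⁴ × 0.18 × 1300 = 0.03510 m
Δh = 0.06358 + 0.197625 + 0.03456 + 0.012427 + 0.03510 = 0.343292 m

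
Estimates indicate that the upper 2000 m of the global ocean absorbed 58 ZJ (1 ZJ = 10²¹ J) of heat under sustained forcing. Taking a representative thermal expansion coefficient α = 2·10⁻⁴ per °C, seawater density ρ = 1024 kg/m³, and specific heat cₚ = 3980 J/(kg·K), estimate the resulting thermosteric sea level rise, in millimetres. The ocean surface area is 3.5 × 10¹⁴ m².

Per unit area: Q = 58×10²¹ / (3.5×10¹⁴) ≈ 1.657×10⁸ J/m²
Δh = αQ/(ρcₚ) = 2×10⁻⁴ × 1.657×10⁸ / (1024 × 3980) ≈ 0.0081315 m

8.13 mm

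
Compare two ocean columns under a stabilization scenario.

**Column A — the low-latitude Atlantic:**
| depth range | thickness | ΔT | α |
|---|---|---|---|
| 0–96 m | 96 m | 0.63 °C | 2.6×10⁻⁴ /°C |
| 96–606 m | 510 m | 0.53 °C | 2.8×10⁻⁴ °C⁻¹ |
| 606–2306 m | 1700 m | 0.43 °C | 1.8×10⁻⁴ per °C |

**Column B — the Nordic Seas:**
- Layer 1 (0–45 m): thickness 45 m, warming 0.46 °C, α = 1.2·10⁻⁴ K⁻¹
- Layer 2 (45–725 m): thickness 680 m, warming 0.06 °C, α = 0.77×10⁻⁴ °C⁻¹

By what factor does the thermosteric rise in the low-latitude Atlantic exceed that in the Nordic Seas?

A Layer 1: 2.6×10⁻⁴ × 96 × 0.63 = 0.0157248 m
A 96–606 m: 510 × 0.53 × 2.8×10⁻⁴ = 0.075684 m
A 1.8×10⁻⁴ × 0.43 × 1700 = 0.13158 m
A total: 0.2229888 m
B Layer 1: 1.2×10⁻⁴ × 45 × 0.46 = 0.002484 m
B Layer 2: 0.77×10⁻⁴ × 0.06 × 680 = 0.0031416 m
B total: 0.0056256 m
Ratio: 0.2229888 / 0.0056256 ≈ 39.64

39.6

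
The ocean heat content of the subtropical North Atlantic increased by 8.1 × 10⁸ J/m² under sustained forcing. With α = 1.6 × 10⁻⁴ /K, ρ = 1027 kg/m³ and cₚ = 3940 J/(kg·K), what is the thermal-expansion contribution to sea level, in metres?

Δh = 0.032 m

Δh = αQ/(ρcₚ) = 1.6×10⁻⁴ × 8.1×10⁸ / (1027 × 3940) ≈ 0.032029 m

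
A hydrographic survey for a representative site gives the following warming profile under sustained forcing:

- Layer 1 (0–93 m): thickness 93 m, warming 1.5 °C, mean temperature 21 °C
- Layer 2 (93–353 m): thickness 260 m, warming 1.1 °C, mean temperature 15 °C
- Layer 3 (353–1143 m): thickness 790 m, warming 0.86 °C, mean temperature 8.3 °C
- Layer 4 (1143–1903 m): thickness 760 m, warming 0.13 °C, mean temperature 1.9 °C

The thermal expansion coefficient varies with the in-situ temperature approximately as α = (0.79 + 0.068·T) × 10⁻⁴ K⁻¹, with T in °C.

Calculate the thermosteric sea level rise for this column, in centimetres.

18.4 cm of thermosteric rise

Layer 1: α = (0.79 + 0.068×21)×10⁻⁴ = 2.218×10⁻⁴ K⁻¹
Layer 2: α = (0.79 + 0.068×15)×10⁻⁴ = 1.81×10⁻⁴ K⁻¹
Layer 3: α = (0.79 + 0.068×8.3)×10⁻⁴ = 1.3544×10⁻⁴ K⁻¹
Layer 4: α = (0.79 + 0.068×1.9)×10⁻⁴ = 0.9192×10⁻⁴ K⁻¹
0–93 m: 1.5 × 2.218×10⁻⁴ × 93 = 0.0309411 m
260 × 1.81×10⁻⁴ × 1.1 = 0.051766 m
790 × 1.3544×10⁻⁴ × 0.86 = 0.092017936 m
Layer 4: 0.13 × 0.9192×10⁻⁴ × 760 = 0.009081696 m
Δh = 0.0309411 + 0.051766 + 0.092017936 + 0.009081696 = 0.183806732 m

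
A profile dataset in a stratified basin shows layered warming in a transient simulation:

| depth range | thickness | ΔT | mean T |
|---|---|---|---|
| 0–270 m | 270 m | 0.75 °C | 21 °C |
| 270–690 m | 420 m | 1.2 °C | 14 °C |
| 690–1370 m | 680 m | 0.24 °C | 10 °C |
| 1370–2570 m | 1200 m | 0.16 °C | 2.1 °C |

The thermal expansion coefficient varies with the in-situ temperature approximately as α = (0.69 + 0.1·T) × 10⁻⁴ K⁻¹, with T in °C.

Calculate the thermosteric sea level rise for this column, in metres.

Δh ≈ 0.207 m

Layer 1: α = (0.69 + 0.1×21)×10⁻⁴ = 2.79×10⁻⁴ K⁻¹
Layer 2: α = (0.69 + 0.1×14)×10⁻⁴ = 2.09×10⁻⁴ K⁻¹
Layer 3: α = (0.69 + 0.1×10)×10⁻⁴ = 1.69×10⁻⁴ K⁻¹
Layer 4: α = (0.69 + 0.1×2.1)×10⁻⁴ = 0.9×10⁻⁴ K⁻¹
Layer 1: 270 × 2.79×10⁻⁴ × 0.75 = 0.0564975 m
270–690 m: 1.2 × 420 × 2.09×10⁻⁴ = 0.105336 m
Layer 3: 0.24 × 1.69×10⁻⁴ × 680 = 0.0275808 m
1370–2570 m: 1200 × 0.16 × 0.9×10⁻⁴ = 0.01728 m
Δh = 0.0564975 + 0.105336 + 0.0275808 + 0.01728 = 0.2066943 m ≈ 0.207 m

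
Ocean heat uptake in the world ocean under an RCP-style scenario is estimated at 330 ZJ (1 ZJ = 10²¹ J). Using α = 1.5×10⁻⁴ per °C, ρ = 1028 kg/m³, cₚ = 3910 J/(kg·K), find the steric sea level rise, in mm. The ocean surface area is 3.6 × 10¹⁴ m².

Per unit area: Q = 330×10²¹ / (3.6×10¹⁴) ≈ 9.167×10⁸ J/m²
Δh = αQ/(ρcₚ) = 1.5×10⁻⁴ × 9.167×10⁸ / (1028 × 3910) ≈ 0.03421 m

Δh = 34.2 mm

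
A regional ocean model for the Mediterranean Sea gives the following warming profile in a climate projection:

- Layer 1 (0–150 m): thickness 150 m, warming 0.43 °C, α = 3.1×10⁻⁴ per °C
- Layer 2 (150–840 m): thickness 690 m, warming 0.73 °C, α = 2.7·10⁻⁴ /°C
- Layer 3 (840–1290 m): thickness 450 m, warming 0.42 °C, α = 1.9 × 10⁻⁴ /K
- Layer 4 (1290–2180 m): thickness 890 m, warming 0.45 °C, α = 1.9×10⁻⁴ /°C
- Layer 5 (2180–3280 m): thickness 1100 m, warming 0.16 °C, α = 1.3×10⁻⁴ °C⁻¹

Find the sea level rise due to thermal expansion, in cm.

Layer 1: 3.1×10⁻⁴ × 0.43 × 150 = 0.019995 m
0.73 × 690 × 2.7×10⁻⁴ = 0.135999 m
840–1290 m: 1.9×10⁻⁴ × 0.42 × 450 = 0.03591 m
Layer 4: 0.45 × 1.9×10⁻⁴ × 890 = 0.076095 m
1.3×10⁻⁴ × 1100 × 0.16 = 0.02288 m
Δh = 0.019995 + 0.135999 + 0.03591 + 0.076095 + 0.02288 = 0.290879 m ≈ 29.1 cm

Δh = 29.1 cm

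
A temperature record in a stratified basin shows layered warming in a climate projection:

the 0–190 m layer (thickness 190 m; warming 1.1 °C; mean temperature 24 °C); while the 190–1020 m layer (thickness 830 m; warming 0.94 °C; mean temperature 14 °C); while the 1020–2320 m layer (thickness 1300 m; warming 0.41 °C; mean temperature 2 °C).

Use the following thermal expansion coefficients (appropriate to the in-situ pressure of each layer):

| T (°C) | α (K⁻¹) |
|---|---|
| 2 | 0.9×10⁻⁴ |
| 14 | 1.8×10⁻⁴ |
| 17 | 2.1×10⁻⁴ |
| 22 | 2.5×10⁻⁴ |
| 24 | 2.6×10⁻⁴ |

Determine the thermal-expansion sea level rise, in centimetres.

Layer 1 at 24 °C → α = 2.6×10⁻⁴ K⁻¹
Layer 2 at 14 °C → α = 1.8×10⁻⁴ K⁻¹
Layer 3 at 2 °C → α = 0.9×10⁻⁴ K⁻¹
Layer 1: 2.6×10⁻⁴ × 1.1 × 190 = 0.05434 m
Layer 2: 830 × 0.94 × 1.8×10⁻⁴ = 0.140436 m
1020–2320 m: 1300 × 0.41 × 0.9×10⁻⁴ = 0.04797 m
Δh = 0.05434 + 0.140436 + 0.04797 = 0.242746 m ≈ 24.3 cm

24.3 cm of thermosteric rise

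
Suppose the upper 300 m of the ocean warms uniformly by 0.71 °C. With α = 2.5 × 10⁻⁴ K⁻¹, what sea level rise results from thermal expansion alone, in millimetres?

Δh = αΔT·H = 2.5×10⁻⁴ × 0.71 × 300 = 0.05325 m

Δh = 53.3 mm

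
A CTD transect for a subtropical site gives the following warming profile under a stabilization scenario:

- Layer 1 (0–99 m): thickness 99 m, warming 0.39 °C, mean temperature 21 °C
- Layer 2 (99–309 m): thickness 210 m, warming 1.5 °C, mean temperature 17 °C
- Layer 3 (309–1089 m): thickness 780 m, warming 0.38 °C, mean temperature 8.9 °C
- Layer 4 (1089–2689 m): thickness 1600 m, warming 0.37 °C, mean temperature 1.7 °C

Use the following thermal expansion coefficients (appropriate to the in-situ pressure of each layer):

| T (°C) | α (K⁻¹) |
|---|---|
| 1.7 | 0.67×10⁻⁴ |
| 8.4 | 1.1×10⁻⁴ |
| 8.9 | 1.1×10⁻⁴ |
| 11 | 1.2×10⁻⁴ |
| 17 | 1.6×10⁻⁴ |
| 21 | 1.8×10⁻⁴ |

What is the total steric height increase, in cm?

Layer 1 at 21 °C → α = 1.8×10⁻⁴ K⁻¹
Layer 2 at 17 °C → α = 1.6×10⁻⁴ K⁻¹
Layer 3 at 8.9 °C → α = 1.1×10⁻⁴ K⁻¹
Layer 4 at 1.7 °C → α = 0.67×10⁻⁴ K⁻¹
1.8×10⁻⁴ × 0.39 × 99 = 0.0069498 m
Layer 2: 1.6×10⁻⁴ × 210 × 1.5 = 0.05040 m
780 × 0.38 × 1.1×10⁻⁴ = 0.032604 m
1089–2689 m: 0.37 × 1600 × 0.67×10⁻⁴ = 0.039664 m
Δh = 0.0069498 + 0.05040 + 0.032604 + 0.039664 = 0.1296178 m ≈ 13 cm

13 cm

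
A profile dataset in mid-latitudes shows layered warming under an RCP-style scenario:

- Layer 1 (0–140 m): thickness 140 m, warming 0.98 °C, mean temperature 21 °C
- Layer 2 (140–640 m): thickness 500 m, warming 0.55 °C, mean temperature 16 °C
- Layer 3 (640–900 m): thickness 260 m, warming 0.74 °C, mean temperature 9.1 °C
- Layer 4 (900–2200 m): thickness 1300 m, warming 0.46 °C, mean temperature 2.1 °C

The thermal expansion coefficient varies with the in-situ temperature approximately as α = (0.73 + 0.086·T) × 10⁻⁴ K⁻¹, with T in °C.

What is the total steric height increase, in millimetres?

Layer 1: α = (0.73 + 0.086×21)×10⁻⁴ = 2.536×10⁻⁴ K⁻¹
Layer 2: α = (0.73 + 0.086×16)×10⁻⁴ = 2.106×10⁻⁴ K⁻¹
Layer 3: α = (0.73 + 0.086×9.1)×10⁻⁴ = 1.5126×10⁻⁴ K⁻¹
Layer 4: α = (0.73 + 0.086×2.1)×10⁻⁴ = 0.9106×10⁻⁴ K⁻¹
0.98 × 2.536×10⁻⁴ × 140 = 0.03479392 m
Layer 2: 0.55 × 500 × 2.106×10⁻⁴ = 0.057915 m
640–900 m: 0.74 × 260 × 1.5126×10⁻⁴ = 0.029102424 m
Layer 4: 1300 × 0.46 × 0.9106×10⁻⁴ = 0.05445388 m
Δh = 0.03479392 + 0.057915 + 0.029102424 + 0.05445388 = 0.176265224 m

Δh = 176 mm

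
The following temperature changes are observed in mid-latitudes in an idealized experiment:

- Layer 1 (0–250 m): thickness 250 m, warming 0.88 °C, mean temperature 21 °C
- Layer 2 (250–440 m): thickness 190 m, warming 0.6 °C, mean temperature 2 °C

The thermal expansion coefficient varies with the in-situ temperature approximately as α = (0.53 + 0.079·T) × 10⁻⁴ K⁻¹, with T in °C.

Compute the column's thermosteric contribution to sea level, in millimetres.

Layer 1: α = (0.53 + 0.079×21)×10⁻⁴ = 2.189×10⁻⁴ K⁻¹
Layer 2: α = (0.53 + 0.079×2)×10⁻⁴ = 0.688×10⁻⁴ K⁻¹
Layer 1: 2.189×10⁻⁴ × 250 × 0.88 = 0.048158 m
250–440 m: 190 × 0.688×10⁻⁴ × 0.6 = 0.0078432 m
Δh = 0.048158 + 0.0078432 = 0.0560012 m ≈ 56 mm

Δh ≈ 56 mm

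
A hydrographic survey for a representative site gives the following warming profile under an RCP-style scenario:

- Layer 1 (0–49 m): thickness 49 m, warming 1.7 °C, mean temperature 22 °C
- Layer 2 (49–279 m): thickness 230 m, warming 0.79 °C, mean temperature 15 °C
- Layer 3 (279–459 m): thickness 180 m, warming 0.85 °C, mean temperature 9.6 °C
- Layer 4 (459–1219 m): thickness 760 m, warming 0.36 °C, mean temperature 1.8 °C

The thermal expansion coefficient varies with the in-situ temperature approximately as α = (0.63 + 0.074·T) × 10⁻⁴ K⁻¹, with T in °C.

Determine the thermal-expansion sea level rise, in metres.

about 0.0918 m

Layer 1: α = (0.63 + 0.074×22)×10⁻⁴ = 2.258×10⁻⁴ K⁻¹
Layer 2: α = (0.63 + 0.074×15)×10⁻⁴ = 1.74×10⁻⁴ K⁻¹
Layer 3: α = (0.63 + 0.074×9.6)×10⁻⁴ = 1.3404×10⁻⁴ K⁻¹
Layer 4: α = (0.63 + 0.074×1.8)×10⁻⁴ = 0.7632×10⁻⁴ K⁻¹
Layer 1: 49 × 2.258×10⁻⁴ × 1.7 = 0.01880914 m
1.74×10⁻⁴ × 230 × 0.79 = 0.0316158 m
Layer 3: 180 × 1.3404×10⁻⁴ × 0.85 = 0.02050812 m
760 × 0.7632×10⁻⁴ × 0.36 = 0.020881152 m
Δh = 0.01880914 + 0.0316158 + 0.02050812 + 0.020881152 = 0.091814212 m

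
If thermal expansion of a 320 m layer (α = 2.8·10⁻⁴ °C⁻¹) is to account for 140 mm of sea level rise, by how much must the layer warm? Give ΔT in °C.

1.56 °C

ΔT = Δh/(αH) = 0.14 / (2.8×10⁻⁴ × 320) ≈ 1.563 °C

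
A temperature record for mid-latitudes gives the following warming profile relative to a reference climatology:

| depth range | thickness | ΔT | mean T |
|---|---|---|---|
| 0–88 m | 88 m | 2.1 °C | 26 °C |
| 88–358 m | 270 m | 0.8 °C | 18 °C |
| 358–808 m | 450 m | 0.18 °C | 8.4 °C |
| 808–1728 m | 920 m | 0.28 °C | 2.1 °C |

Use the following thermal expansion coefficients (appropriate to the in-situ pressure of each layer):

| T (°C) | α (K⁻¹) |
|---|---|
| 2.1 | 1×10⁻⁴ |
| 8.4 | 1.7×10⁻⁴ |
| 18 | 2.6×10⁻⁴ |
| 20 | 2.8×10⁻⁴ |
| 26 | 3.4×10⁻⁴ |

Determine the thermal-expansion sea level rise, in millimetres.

Layer 1 at 26 °C → α = 3.4×10⁻⁴ K⁻¹
Layer 2 at 18 °C → α = 2.6×10⁻⁴ K⁻¹
Layer 3 at 8.4 °C → α = 1.7×10⁻⁴ K⁻¹
Layer 4 at 2.1 °C → α = 1×10⁻⁴ K⁻¹
0–88 m: 2.1 × 3.4×10⁻⁴ × 88 = 0.062832 m
0.8 × 270 × 2.6×10⁻⁴ = 0.05616 m
358–808 m: 1.7×10⁻⁴ × 450 × 0.18 = 0.01377 m
Layer 4: 1×10⁻⁴ × 920 × 0.28 = 0.02576 m
Δh = 0.062832 + 0.05616 + 0.01377 + 0.02576 = 0.158522 m

160 mm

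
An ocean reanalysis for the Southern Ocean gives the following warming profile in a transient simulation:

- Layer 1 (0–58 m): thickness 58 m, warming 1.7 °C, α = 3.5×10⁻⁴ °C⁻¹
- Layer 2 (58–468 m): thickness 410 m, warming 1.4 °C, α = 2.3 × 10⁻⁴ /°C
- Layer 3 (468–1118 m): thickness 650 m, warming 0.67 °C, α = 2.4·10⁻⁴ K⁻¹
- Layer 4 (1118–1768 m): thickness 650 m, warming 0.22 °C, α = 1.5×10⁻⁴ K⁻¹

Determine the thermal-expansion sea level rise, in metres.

0–58 m: 3.5×10⁻⁴ × 1.7 × 58 = 0.03451 m
58–468 m: 410 × 1.4 × 2.3×10⁻⁴ = 0.13202 m
2.4×10⁻⁴ × 0.67 × 650 = 0.10452 m
650 × 0.22 × 1.5×10⁻⁴ = 0.02145 m
Δh = 0.03451 + 0.13202 + 0.10452 + 0.02145 = 0.29250 m

0.29 m of thermosteric rise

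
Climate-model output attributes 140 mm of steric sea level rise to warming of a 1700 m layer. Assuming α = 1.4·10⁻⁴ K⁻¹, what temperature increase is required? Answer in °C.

ΔT ≈ 0.588 °C

ΔT = Δh/(αH) = 0.14 / (1.4×10⁻⁴ × 1700) ≈ 0.5882 °C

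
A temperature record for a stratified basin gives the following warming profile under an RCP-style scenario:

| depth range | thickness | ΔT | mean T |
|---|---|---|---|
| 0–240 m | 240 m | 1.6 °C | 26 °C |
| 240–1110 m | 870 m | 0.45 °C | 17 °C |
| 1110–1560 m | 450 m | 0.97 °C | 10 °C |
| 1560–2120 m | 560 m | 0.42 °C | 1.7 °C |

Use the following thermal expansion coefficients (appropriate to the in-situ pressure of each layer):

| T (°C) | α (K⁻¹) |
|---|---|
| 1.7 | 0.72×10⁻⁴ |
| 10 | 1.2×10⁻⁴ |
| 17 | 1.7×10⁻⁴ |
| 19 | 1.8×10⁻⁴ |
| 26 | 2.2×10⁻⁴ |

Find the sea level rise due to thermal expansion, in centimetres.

Δh ≈ 22.0 cm

Layer 1 at 26 °C → α = 2.2×10⁻⁴ K⁻¹
Layer 2 at 17 °C → α = 1.7×10⁻⁴ K⁻¹
Layer 3 at 10 °C → α = 1.2×10⁻⁴ K⁻¹
Layer 4 at 1.7 °C → α = 0.72×10⁻⁴ K⁻¹
240 × 1.6 × 2.2×10⁻⁴ = 0.08448 m
1.7×10⁻⁴ × 870 × 0.45 = 0.066555 m
Layer 3: 0.97 × 450 × 1.2×10⁻⁴ = 0.05238 m
0.42 × 0.72×10⁻⁴ × 560 = 0.0169344 m
Δh = 0.08448 + 0.066555 + 0.05238 + 0.0169344 = 0.2203494 m ≈ 22.0 cm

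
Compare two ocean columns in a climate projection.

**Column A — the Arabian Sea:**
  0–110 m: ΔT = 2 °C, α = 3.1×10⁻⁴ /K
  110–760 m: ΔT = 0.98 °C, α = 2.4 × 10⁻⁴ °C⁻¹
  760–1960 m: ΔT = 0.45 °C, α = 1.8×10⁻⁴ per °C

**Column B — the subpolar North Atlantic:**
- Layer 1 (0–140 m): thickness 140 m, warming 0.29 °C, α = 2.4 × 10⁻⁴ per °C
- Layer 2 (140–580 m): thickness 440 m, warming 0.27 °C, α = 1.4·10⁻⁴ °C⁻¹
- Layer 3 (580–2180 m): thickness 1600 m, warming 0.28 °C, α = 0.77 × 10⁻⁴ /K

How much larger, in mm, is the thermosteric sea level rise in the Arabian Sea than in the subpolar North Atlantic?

260 mm

A 2 × 110 × 3.1×10⁻⁴ = 0.06820 m
A Layer 2: 0.98 × 2.4×10⁻⁴ × 650 = 0.15288 m
A 1.8×10⁻⁴ × 0.45 × 1200 = 0.09720 m
A total: 0.31828 m
B 140 × 2.4×10⁻⁴ × 0.29 = 0.009744 m
B Layer 2: 1.4×10⁻⁴ × 0.27 × 440 = 0.016632 m
B Layer 3: 0.28 × 0.77×10⁻⁴ × 1600 = 0.034496 m
B total: 0.060872 m
Difference: 0.31828 − 0.060872 = 0.257408 m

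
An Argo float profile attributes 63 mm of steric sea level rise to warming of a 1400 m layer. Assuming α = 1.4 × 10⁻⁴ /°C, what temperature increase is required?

ΔT = Δh/(αH) = 0.063 / (1.4×10⁻⁴ × 1400) ≈ 0.3214 °C

ΔT ≈ 0.321 °C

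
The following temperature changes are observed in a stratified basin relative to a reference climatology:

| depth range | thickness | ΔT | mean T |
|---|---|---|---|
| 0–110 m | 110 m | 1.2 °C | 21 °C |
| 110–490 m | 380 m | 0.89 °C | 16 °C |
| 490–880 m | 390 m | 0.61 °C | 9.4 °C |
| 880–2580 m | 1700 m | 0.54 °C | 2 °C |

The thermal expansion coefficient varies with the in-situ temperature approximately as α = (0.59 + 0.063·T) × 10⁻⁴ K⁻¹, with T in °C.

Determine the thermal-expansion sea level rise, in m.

Layer 1: α = (0.59 + 0.063×21)×10⁻⁴ = 1.913×10⁻⁴ K⁻¹
Layer 2: α = (0.59 + 0.063×16)×10⁻⁴ = 1.598×10⁻⁴ K⁻¹
Layer 3: α = (0.59 + 0.063×9.4)×10⁻⁴ = 1.1822×10⁻⁴ K⁻¹
Layer 4: α = (0.59 + 0.063×2)×10⁻⁴ = 0.716×10⁻⁴ K⁻¹
0–110 m: 110 × 1.913×10⁻⁴ × 1.2 = 0.0252516 m
380 × 1.598×10⁻⁴ × 0.89 = 0.05404436 m
Layer 3: 1.1822×10⁻⁴ × 0.61 × 390 = 0.028124538 m
Layer 4: 0.716×10⁻⁴ × 1700 × 0.54 = 0.0657288 m
Δh = 0.0252516 + 0.05404436 + 0.028124538 + 0.0657288 = 0.173149298 m

Δh = 0.173 m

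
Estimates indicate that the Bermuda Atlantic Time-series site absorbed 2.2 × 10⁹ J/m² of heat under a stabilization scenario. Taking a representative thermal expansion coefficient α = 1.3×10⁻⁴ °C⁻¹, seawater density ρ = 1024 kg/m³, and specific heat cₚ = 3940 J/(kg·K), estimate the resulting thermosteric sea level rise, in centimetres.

7.1 cm of thermosteric rise

Δh = αQ/(ρcₚ) = 1.3×10⁻⁴ × 2.2×10⁹ / (1024 × 3940) ≈ 0.070888 m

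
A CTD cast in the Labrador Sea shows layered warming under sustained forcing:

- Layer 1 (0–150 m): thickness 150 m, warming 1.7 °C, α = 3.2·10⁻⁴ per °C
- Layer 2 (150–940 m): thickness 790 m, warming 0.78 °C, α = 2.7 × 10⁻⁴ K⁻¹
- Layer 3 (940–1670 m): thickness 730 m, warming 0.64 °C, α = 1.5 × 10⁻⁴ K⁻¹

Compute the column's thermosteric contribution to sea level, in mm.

Δh = 318 mm

Layer 1: 1.7 × 3.2×10⁻⁴ × 150 = 0.08160 m
2.7×10⁻⁴ × 0.78 × 790 = 0.166374 m
940–1670 m: 730 × 1.5×10⁻⁴ × 0.64 = 0.07008 m
Δh = 0.08160 + 0.166374 + 0.07008 = 0.318054 m ≈ 318 mm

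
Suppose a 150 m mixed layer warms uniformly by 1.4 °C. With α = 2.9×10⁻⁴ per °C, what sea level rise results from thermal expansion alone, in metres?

0.0609 m

Δh = αΔT·H = 2.9×10⁻⁴ × 1.4 × 150 = 0.06090 m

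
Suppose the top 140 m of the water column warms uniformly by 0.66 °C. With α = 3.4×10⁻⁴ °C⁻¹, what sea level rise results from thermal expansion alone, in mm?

Δh = αΔT·H = 3.4×10⁻⁴ × 0.66 × 140 = 0.031416 m

Δh ≈ 31.4 mm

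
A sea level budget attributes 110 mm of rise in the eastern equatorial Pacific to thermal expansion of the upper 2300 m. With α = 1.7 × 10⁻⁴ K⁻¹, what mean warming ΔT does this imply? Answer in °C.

about 0.281 °C

ΔT = Δh/(αH) = 0.11 / (1.7×10⁻⁴ × 2300) ≈ 0.2813 °C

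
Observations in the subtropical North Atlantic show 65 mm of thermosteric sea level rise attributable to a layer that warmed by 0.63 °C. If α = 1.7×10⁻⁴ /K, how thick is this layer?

610 m

H = Δh/(αΔT) = 0.065 / (1.7×10⁻⁴ × 0.63) ≈ 606.9 m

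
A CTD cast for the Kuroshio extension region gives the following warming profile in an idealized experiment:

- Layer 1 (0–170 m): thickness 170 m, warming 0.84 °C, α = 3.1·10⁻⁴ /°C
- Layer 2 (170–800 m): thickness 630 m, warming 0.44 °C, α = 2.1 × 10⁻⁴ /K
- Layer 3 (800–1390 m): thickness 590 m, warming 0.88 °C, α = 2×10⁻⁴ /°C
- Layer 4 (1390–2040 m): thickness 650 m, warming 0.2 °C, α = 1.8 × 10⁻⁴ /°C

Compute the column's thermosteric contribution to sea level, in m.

0.230 m

0–170 m: 0.84 × 170 × 3.1×10⁻⁴ = 0.044268 m
Layer 2: 0.44 × 630 × 2.1×10⁻⁴ = 0.058212 m
0.88 × 2×10⁻⁴ × 590 = 0.10384 m
1390–2040 m: 1.8×10⁻⁴ × 650 × 0.2 = 0.02340 m
Δh = 0.044268 + 0.058212 + 0.10384 + 0.02340 = 0.22972 m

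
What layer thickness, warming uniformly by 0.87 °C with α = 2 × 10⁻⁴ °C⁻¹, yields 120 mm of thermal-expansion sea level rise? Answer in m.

about 690 m

H = Δh/(αΔT) = 0.12 / (2×10⁻⁴ × 0.87) ≈ 689.7 m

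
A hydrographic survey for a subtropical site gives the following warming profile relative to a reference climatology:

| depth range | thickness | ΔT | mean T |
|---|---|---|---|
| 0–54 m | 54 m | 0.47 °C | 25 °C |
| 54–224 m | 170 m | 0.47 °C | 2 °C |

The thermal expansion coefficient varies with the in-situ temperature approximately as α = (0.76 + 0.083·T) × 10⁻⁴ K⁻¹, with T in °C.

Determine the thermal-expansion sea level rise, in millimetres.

Δh ≈ 14.6 mm

Layer 1: α = (0.76 + 0.083×25)×10⁻⁴ = 2.835×10⁻⁴ K⁻¹
Layer 2: α = (0.76 + 0.083×2)×10⁻⁴ = 0.926×10⁻⁴ K⁻¹
0–54 m: 2.835×10⁻⁴ × 54 × 0.47 = 0.00719523 m
54–224 m: 0.926×10⁻⁴ × 0.47 × 170 = 0.00739874 m
Δh = 0.00719523 + 0.00739874 = 0.01459397 m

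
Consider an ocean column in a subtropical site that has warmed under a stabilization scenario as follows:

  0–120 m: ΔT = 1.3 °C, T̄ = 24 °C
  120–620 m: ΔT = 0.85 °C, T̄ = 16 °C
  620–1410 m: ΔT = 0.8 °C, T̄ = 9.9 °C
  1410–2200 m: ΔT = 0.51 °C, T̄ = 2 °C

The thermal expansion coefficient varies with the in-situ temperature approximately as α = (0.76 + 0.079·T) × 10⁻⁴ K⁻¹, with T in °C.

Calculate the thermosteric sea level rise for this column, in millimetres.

Δh ≈ 262 mm

Layer 1: α = (0.76 + 0.079×24)×10⁻⁴ = 2.656×10⁻⁴ K⁻¹
Layer 2: α = (0.76 + 0.079×16)×10⁻⁴ = 2.024×10⁻⁴ K⁻¹
Layer 3: α = (0.76 + 0.079×9.9)×10⁻⁴ = 1.5421×10⁻⁴ K⁻¹
Layer 4: α = (0.76 + 0.079×2)×10⁻⁴ = 0.918×10⁻⁴ K⁻¹
2.656×10⁻⁴ × 120 × 1.3 = 0.0414336 m
120–620 m: 500 × 2.024×10⁻⁴ × 0.85 = 0.08602 m
0.8 × 1.5421×10⁻⁴ × 790 = 0.09746072 m
Layer 4: 790 × 0.918×10⁻⁴ × 0.51 = 0.03698622 m
Δh = 0.0414336 + 0.08602 + 0.09746072 + 0.03698622 = 0.26190054 m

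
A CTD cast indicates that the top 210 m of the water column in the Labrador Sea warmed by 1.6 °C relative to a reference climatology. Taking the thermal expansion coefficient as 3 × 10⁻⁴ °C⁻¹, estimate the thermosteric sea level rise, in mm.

Δh = αΔT·H = 3×10⁻⁴ × 1.6 × 210 = 0.10080 m

about 101 mm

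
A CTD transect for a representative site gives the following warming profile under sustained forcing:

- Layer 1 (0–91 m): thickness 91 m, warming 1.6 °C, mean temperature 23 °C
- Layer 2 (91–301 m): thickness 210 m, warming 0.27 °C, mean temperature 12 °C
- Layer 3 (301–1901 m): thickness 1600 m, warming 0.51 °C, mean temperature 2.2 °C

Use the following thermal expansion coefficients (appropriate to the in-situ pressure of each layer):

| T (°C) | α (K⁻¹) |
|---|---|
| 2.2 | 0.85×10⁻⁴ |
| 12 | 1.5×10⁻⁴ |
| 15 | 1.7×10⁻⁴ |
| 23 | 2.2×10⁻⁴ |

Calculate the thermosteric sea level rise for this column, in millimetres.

Δh ≈ 110 mm

Layer 1 at 23 °C → α = 2.2×10⁻⁴ K⁻¹
Layer 2 at 12 °C → α = 1.5×10⁻⁴ K⁻¹
Layer 3 at 2.2 °C → α = 0.85×10⁻⁴ K⁻¹
1.6 × 2.2×10⁻⁴ × 91 = 0.032032 m
91–301 m: 0.27 × 1.5×10⁻⁴ × 210 = 0.008505 m
1600 × 0.51 × 0.85×10⁻⁴ = 0.06936 m
Δh = 0.032032 + 0.008505 + 0.06936 = 0.109897 m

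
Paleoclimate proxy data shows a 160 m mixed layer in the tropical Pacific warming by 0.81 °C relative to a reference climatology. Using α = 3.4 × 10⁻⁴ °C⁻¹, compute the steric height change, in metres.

Δh = αΔT·H = 3.4×10⁻⁴ × 0.81 × 160 = 0.044064 m

0.0441 m of thermosteric rise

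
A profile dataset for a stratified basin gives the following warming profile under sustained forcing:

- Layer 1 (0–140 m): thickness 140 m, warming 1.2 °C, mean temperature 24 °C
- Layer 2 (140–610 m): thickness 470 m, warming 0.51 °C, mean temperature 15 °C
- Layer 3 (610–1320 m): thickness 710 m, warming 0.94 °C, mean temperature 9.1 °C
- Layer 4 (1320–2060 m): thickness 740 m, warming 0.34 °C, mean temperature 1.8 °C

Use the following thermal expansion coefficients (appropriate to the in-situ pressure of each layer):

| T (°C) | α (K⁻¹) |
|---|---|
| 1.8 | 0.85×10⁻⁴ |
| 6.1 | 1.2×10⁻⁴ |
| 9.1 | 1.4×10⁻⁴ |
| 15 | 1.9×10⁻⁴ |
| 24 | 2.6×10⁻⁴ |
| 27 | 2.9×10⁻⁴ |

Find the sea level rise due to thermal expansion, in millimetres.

Layer 1 at 24 °C → α = 2.6×10⁻⁴ K⁻¹
Layer 2 at 15 °C → α = 1.9×10⁻⁴ K⁻¹
Layer 3 at 9.1 °C → α = 1.4×10⁻⁴ K⁻¹
Layer 4 at 1.8 °C → α = 0.85×10⁻⁴ K⁻¹
0–140 m: 1.2 × 140 × 2.6×10⁻⁴ = 0.04368 m
Layer 2: 0.51 × 470 × 1.9×10⁻⁴ = 0.045543 m
1.4×10⁻⁴ × 710 × 0.94 = 0.093436 m
Layer 4: 0.85×10⁻⁴ × 0.34 × 740 = 0.021386 m
Δh = 0.04368 + 0.045543 + 0.093436 + 0.021386 = 0.204045 m

204 mm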